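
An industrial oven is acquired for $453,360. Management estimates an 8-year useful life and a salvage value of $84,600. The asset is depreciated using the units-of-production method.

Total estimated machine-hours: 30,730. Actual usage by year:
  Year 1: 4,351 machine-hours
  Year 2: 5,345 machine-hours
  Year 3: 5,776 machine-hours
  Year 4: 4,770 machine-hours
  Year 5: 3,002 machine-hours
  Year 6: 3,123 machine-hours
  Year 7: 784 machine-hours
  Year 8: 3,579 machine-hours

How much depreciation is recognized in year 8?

Depreciable base = $453,360 − $84,600 = $368,760.
Rate = $368,760 / 30,730 machine-hours = $12 per machine-hour.
Year 1: 4,351 × $12 = $52,212. Book value $401,148.
Year 2: 5,345 × $12 = $64,140. Book value $337,008.
Year 3: 5,776 × $12 = $69,312. Book value $267,696.
Year 4: 4,770 × $12 = $57,240. Book value $210,456.
Year 5: 3,002 × $12 = $36,024. Book value $174,432.
Year 6: 3,123 × $12 = $37,476. Book value $136,956.
Year 7: 784 × $12 = $9,408. Book value $127,548.
Year 8: 3,579 × $12 = $42,948. Book value $84,600.

$42,948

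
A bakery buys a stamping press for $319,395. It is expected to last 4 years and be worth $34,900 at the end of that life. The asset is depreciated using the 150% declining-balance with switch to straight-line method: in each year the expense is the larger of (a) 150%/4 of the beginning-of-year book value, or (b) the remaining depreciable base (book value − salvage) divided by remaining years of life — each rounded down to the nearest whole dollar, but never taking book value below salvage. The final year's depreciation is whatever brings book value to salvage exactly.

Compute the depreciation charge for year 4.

Depreciable base = $319,395 − $34,900 = $284,495.
Year 1: DB = ⌊$319,395 × 150%/4⌋ = $119,773; SL = ⌊$284,495/4⌋ = $71,123 → take DB $119,773. Book value $199,622.
Year 2: DB = ⌊$199,622 × 150%/4⌋ = $74,858; SL = ⌊$164,722/3⌋ = $54,907 → take DB $74,858. Book value $124,764.
Year 3: DB = ⌊$124,764 × 150%/4⌋ = $46,786; SL = ⌊$89,864/2⌋ = $44,932 → take DB $46,786. Book value $77,978.
Year 4 (final): $77,978 − $34,900 = $43,078. Book value $34,900.

$43,078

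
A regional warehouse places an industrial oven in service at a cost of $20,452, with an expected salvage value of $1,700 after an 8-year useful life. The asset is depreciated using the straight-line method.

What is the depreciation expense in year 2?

$2,344

Depreciable base = $20,452 − $1,700 = $18,752.
Annual expense = $18,752 / 8 = $2,344.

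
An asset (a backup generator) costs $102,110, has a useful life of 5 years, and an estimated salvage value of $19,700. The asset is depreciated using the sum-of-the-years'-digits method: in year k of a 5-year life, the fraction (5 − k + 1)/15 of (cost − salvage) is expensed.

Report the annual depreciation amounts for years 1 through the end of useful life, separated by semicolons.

Depreciable base = $102,110 − $19,700 = $82,410.
Sum of the years' digits = 5+4+3+2+1 = 15.
Year 1: $82,410 × 5/15 = $27,470. Book value $74,640.
Year 2: $82,410 × 4/15 = $21,976. Book value $52,664.
Year 3: $82,410 × 3/15 = $16,482. Book value $36,182.
Year 4: $82,410 × 2/15 = $10,988. Book value $25,194.
Year 5: $82,410 × 1/15 = $5,494. Book value $19,700.

$27,470; $21,976; $16,482; $10,988; $5,494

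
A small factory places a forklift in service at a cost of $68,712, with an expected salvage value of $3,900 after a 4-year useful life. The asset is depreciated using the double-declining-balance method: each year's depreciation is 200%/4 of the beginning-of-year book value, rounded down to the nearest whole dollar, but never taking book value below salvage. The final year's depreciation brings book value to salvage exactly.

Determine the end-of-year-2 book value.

$17,178

Depreciable base = $68,712 − $3,900 = $64,812.
Year 1: ⌊$68,712 × 200%/4⌋ = $34,356. Book value $34,356.
Year 2: ⌊$34,356 × 200%/4⌋ = $17,178. Book value $17,178.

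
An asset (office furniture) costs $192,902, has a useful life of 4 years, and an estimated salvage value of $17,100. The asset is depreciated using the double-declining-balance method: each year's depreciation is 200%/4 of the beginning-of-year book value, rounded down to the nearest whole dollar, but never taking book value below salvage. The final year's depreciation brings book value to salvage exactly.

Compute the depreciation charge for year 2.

$48,225

Depreciable base = $192,902 − $17,100 = $175,802.
Year 1: ⌊$192,902 × 200%/4⌋ = $96,451. Book value $96,451.
Year 2: ⌊$96,451 × 200%/4⌋ = $48,225. Book value $48,226.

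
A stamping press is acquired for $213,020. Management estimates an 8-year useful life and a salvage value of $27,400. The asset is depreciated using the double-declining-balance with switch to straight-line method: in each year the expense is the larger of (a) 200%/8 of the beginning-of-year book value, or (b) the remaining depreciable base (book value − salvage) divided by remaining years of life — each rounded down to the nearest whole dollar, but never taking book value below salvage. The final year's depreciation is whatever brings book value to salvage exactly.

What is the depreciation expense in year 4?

$22,467

Depreciable base = $213,020 − $27,400 = $185,620.
Year 1: DB = ⌊$213,020 × 200%/8⌋ = $53,255; SL = ⌊$185,620/8⌋ = $23,202 → take DB $53,255. Book value $159,765.
Year 2: DB = ⌊$159,765 × 200%/8⌋ = $39,941; SL = ⌊$132,365/7⌋ = $18,909 → take DB $39,941. Book value $119,824.
Year 3: DB = ⌊$119,824 × 200%/8⌋ = $29,956; SL = ⌊$92,424/6⌋ = $15,404 → take DB $29,956. Book value $89,868.
Year 4: DB = ⌊$89,868 × 200%/8⌋ = $22,467; SL = ⌊$62,468/5⌋ = $12,493 → take DB $22,467. Book value $67,401.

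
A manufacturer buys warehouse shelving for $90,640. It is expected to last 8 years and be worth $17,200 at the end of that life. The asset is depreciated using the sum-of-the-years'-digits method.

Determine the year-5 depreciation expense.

Depreciable base = $90,640 − $17,200 = $73,440.
Sum of the years' digits = 8+7+6+5+4+3+2+1 = 36.
Year 1: $73,440 × 8/36 = $16,320. Book value $74,320.
Year 2: $73,440 × 7/36 = $14,280. Book value $60,040.
Year 3: $73,440 × 6/36 = $12,240. Book value $47,800.
Year 4: $73,440 × 5/36 = $10,200. Book value $37,600.
Year 5: $73,440 × 4/36 = $8,160. Book value $29,440.

$8,160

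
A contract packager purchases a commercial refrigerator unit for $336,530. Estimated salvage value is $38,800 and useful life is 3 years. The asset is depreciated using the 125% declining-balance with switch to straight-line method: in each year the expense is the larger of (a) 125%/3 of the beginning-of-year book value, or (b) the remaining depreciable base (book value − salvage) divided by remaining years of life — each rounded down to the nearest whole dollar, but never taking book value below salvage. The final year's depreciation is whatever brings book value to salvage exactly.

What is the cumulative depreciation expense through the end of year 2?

$222,015

Depreciable base = $336,530 − $38,800 = $297,730.
Year 1: DB = ⌊$336,530 × 125%/3⌋ = $140,220; SL = ⌊$297,730/3⌋ = $99,243 → take DB $140,220. Book value $196,310.
Year 2: DB = ⌊$196,310 × 125%/3⌋ = $81,795; SL = ⌊$157,510/2⌋ = $78,755 → take DB $81,795. Book value $114,515.
Accumulated through year 2 = $336,530 − $114,515 = $222,015.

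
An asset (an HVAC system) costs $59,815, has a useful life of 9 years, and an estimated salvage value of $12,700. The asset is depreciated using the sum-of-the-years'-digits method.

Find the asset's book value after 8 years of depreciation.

Depreciable base = $59,815 − $12,700 = $47,115.
Sum of the years' digits = 9+8+7+6+5+4+3+2+1 = 45.
Year 1: $47,115 × 9/45 = $9,423. Book value $50,392.
Year 2: $47,115 × 8/45 = $8,376. Book value $42,016.
Year 3: $47,115 × 7/45 = $7,329. Book value $34,687.
Year 4: $47,115 × 6/45 = $6,282. Book value $28,405.
Year 5: $47,115 × 5/45 = $5,235. Book value $23,170.
Year 6: $47,115 × 4/45 = $4,188. Book value $18,982.
Year 7: $47,115 × 3/45 = $3,141. Book value $15,841.
Year 8: $47,115 × 2/45 = $2,094. Book value $13,747.

$13,747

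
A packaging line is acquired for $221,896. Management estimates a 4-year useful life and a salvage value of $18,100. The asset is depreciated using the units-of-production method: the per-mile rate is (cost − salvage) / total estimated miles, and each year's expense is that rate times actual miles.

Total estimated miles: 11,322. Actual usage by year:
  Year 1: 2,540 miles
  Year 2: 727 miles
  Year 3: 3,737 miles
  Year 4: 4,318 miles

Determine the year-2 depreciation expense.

$13,086

Depreciable base = $221,896 − $18,100 = $203,796.
Rate = $203,796 / 11,322 miles = $18 per mile.
Year 1: 2,540 × $18 = $45,720. Book value $176,176.
Year 2: 727 × $18 = $13,086. Book value $163,090.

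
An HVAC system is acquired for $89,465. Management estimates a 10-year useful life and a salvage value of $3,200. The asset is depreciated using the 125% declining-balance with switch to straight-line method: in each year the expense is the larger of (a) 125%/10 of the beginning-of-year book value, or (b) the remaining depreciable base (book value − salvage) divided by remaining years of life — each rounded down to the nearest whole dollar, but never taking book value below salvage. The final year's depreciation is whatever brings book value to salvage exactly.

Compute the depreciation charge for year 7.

Depreciable base = $89,465 − $3,200 = $86,265.
Year 1: DB = ⌊$89,465 × 125%/10⌋ = $11,183; SL = ⌊$86,265/10⌋ = $8,626 → take DB $11,183. Book value $78,282.
Year 2: DB = ⌊$78,282 × 125%/10⌋ = $9,785; SL = ⌊$75,082/9⌋ = $8,342 → take DB $9,785. Book value $68,497.
Year 3: DB = ⌊$68,497 × 125%/10⌋ = $8,562; SL = ⌊$65,297/8⌋ = $8,162 → take DB $8,562. Book value $59,935.
Year 4: DB = ⌊$59,935 × 125%/10⌋ = $7,491; SL = ⌊$56,735/7⌋ = $8,105 → take SL $8,105. Book value $51,830.
Year 5: DB = ⌊$51,830 × 125%/10⌋ = $6,478; SL = ⌊$48,630/6⌋ = $8,105 → take SL $8,105. Book value $43,725.
Year 6: DB = ⌊$43,725 × 125%/10⌋ = $5,465; SL = ⌊$40,525/5⌋ = $8,105 → take SL $8,105. Book value $35,620.
Year 7: DB = ⌊$35,620 × 125%/10⌋ = $4,452; SL = ⌊$32,420/4⌋ = $8,105 → take SL $8,105. Book value $27,515.

$8,105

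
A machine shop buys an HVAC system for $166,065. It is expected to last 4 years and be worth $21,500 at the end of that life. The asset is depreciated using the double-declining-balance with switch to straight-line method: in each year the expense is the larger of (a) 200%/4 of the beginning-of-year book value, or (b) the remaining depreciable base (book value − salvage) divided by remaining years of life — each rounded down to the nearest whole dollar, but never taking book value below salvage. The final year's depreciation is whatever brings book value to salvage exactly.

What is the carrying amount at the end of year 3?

$21,500

Depreciable base = $166,065 − $21,500 = $144,565.
Year 1: DB = ⌊$166,065 × 200%/4⌋ = $83,032; SL = ⌊$144,565/4⌋ = $36,141 → take DB $83,032. Book value $83,033.
Year 2: DB = ⌊$83,033 × 200%/4⌋ = $41,516; SL = ⌊$61,533/3⌋ = $20,511 → take DB $41,516. Book value $41,517.
Year 3: DB = ⌊$41,517 × 200%/4⌋ = $20,758; SL = ⌊$20,017/2⌋ = $10,008 → take DB $20,758, capped at $20,017. Book value $21,500.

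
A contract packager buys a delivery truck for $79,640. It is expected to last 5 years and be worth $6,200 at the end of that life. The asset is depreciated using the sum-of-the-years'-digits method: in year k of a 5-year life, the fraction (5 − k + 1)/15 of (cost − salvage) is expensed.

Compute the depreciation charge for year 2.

Depreciable base = $79,640 − $6,200 = $73,440.
Sum of the years' digits = 5+4+3+2+1 = 15.
Year 1: $73,440 × 5/15 = $24,480. Book value $55,160.
Year 2: $73,440 × 4/15 = $19,584. Book value $35,576.

$19,584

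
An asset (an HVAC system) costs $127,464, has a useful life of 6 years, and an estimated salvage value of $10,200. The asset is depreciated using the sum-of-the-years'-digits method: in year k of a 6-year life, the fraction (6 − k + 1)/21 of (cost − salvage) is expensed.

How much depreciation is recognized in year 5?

Depreciable base = $127,464 − $10,200 = $117,264.
Sum of the years' digits = 6+5+4+3+2+1 = 21.
Year 1: $117,264 × 6/21 = $33,504. Book value $93,960.
Year 2: $117,264 × 5/21 = $27,920. Book value $66,040.
Year 3: $117,264 × 4/21 = $22,336. Book value $43,704.
Year 4: $117,264 × 3/21 = $16,752. Book value $26,952.
Year 5: $117,264 × 2/21 = $11,168. Book value $15,784.

$11,168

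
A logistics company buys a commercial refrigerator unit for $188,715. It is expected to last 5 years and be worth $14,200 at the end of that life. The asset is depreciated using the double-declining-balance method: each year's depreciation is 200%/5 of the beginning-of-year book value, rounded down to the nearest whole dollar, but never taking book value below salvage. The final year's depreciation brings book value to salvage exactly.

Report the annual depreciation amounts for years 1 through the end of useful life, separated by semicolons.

$75,486; $45,291; $27,175; $16,305; $10,258

Depreciable base = $188,715 − $14,200 = $174,515.
Year 1: ⌊$188,715 × 200%/5⌋ = $75,486. Book value $113,229.
Year 2: ⌊$113,229 × 200%/5⌋ = $45,291. Book value $67,938.
Year 3: ⌊$67,938 × 200%/5⌋ = $27,175. Book value $40,763.
Year 4: ⌊$40,763 × 200%/5⌋ = $16,305. Book value $24,458.
Year 5 (final): $24,458 − $14,200 = $10,258. Book value $14,200.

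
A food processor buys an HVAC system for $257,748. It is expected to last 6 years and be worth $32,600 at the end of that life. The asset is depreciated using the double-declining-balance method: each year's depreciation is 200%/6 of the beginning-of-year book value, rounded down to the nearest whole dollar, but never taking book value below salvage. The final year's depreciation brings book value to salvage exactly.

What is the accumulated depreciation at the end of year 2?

$143,193

Depreciable base = $257,748 − $32,600 = $225,148.
Year 1: ⌊$257,748 × 200%/6⌋ = $85,916. Book value $171,832.
Year 2: ⌊$171,832 × 200%/6⌋ = $57,277. Book value $114,555.
Accumulated through year 2 = $257,748 − $114,555 = $143,193.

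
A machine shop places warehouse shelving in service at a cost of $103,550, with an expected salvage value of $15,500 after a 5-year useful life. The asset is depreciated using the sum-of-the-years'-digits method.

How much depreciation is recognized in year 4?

Depreciable base = $103,550 − $15,500 = $88,050.
Sum of the years' digits = 5+4+3+2+1 = 15.
Year 1: $88,050 × 5/15 = $29,350. Book value $74,200.
Year 2: $88,050 × 4/15 = $23,480. Book value $50,720.
Year 3: $88,050 × 3/15 = $17,610. Book value $33,110.
Year 4: $88,050 × 2/15 = $11,740. Book value $21,370.

$11,740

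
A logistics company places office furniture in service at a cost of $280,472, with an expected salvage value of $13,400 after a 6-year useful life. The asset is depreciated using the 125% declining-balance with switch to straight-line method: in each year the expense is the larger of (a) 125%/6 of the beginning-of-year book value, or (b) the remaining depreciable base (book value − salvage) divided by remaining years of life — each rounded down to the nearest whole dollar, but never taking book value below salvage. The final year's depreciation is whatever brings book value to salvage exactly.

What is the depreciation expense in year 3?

$40,595

Depreciable base = $280,472 − $13,400 = $267,072.
Year 1: DB = ⌊$280,472 × 125%/6⌋ = $58,431; SL = ⌊$267,072/6⌋ = $44,512 → take DB $58,431. Book value $222,041.
Year 2: DB = ⌊$222,041 × 125%/6⌋ = $46,258; SL = ⌊$208,641/5⌋ = $41,728 → take DB $46,258. Book value $175,783.
Year 3: DB = ⌊$175,783 × 125%/6⌋ = $36,621; SL = ⌊$162,383/4⌋ = $40,595 → take SL $40,595. Book value $135,188.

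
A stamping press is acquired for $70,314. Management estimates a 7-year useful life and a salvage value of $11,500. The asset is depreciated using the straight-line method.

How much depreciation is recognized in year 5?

Depreciable base = $70,314 − $11,500 = $58,814.
Annual expense = $58,814 / 7 = $8,402.

$8,402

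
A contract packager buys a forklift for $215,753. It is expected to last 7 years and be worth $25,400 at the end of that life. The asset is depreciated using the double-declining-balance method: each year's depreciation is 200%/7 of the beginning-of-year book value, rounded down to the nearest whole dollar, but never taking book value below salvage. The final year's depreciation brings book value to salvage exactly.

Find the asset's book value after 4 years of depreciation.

Depreciable base = $215,753 − $25,400 = $190,353.
Year 1: ⌊$215,753 × 200%/7⌋ = $61,643. Book value $154,110.
Year 2: ⌊$154,110 × 200%/7⌋ = $44,031. Book value $110,079.
Year 3: ⌊$110,079 × 200%/7⌋ = $31,451. Book value $78,628.
Year 4: ⌊$78,628 × 200%/7⌋ = $22,465. Book value $56,163.

$56,163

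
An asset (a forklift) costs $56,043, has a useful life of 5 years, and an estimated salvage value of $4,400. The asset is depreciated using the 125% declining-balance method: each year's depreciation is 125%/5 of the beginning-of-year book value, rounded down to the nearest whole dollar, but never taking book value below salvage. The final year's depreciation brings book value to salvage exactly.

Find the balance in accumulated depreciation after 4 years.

$38,310

Depreciable base = $56,043 − $4,400 = $51,643.
Year 1: ⌊$56,043 × 125%/5⌋ = $14,010. Book value $42,033.
Year 2: ⌊$42,033 × 125%/5⌋ = $10,508. Book value $31,525.
Year 3: ⌊$31,525 × 125%/5⌋ = $7,881. Book value $23,644.
Year 4: ⌊$23,644 × 125%/5⌋ = $5,911. Book value $17,733.
Accumulated through year 4 = $56,043 − $17,733 = $38,310.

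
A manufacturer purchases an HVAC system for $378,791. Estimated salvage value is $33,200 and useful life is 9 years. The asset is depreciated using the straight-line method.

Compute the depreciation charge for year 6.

Depreciable base = $378,791 − $33,200 = $345,591.
Annual expense = $345,591 / 9 = $38,399.

$38,399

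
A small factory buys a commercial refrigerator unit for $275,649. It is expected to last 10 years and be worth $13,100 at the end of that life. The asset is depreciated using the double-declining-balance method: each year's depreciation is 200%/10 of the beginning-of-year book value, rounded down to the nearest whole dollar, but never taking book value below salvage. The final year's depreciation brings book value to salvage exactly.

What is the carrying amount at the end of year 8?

$46,248

Depreciable base = $275,649 − $13,100 = $262,549.
Year 1: ⌊$275,649 × 200%/10⌋ = $55,129. Book value $220,520.
Year 2: ⌊$220,520 × 200%/10⌋ = $44,104. Book value $176,416.
Year 3: ⌊$176,416 × 200%/10⌋ = $35,283. Book value $141,133.
Year 4: ⌊$141,133 × 200%/10⌋ = $28,226. Book value $112,907.
Year 5: ⌊$112,907 × 200%/10⌋ = $22,581. Book value $90,326.
Year 6: ⌊$90,326 × 200%/10⌋ = $18,065. Book value $72,261.
Year 7: ⌊$72,261 × 200%/10⌋ = $14,452. Book value $57,809.
Year 8: ⌊$57,809 × 200%/10⌋ = $11,561. Book value $46,248.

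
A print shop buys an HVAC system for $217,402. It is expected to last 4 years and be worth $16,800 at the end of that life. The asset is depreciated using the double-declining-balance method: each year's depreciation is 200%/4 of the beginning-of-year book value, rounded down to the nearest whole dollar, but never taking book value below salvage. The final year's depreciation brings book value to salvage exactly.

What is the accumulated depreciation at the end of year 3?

$190,226

Depreciable base = $217,402 − $16,800 = $200,602.
Year 1: ⌊$217,402 × 200%/4⌋ = $108,701. Book value $108,701.
Year 2: ⌊$108,701 × 200%/4⌋ = $54,350. Book value $54,351.
Year 3: ⌊$54,351 × 200%/4⌋ = $27,175. Book value $27,176.
Accumulated through year 3 = $217,402 − $27,176 = $190,226.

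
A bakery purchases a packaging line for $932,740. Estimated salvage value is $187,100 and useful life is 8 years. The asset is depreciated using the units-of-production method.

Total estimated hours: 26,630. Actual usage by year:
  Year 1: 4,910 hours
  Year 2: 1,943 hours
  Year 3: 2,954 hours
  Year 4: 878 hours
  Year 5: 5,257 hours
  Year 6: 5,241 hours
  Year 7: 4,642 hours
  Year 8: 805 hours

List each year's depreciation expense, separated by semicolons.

Depreciable base = $932,740 − $187,100 = $745,640.
Rate = $745,640 / 26,630 hours = $28 per hour.
Year 1: 4,910 × $28 = $137,480. Book value $795,260.
Year 2: 1,943 × $28 = $54,404. Book value $740,856.
Year 3: 2,954 × $28 = $82,712. Book value $658,144.
Year 4: 878 × $28 = $24,584. Book value $633,560.
Year 5: 5,257 × $28 = $147,196. Book value $486,364.
Year 6: 5,241 × $28 = $146,748. Book value $339,616.
Year 7: 4,642 × $28 = $129,976. Book value $209,640.
Year 8: 805 × $28 = $22,540. Book value $187,100.

$137,480; $54,404; $82,712; $24,584; $147,196; $146,748; $129,976; $22,540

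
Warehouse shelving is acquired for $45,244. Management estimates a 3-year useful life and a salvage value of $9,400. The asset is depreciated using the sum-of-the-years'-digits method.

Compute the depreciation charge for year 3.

$5,974

Depreciable base = $45,244 − $9,400 = $35,844.
Sum of the years' digits = 3+2+1 = 6.
Year 1: $35,844 × 3/6 = $17,922. Book value $27,322.
Year 2: $35,844 × 2/6 = $11,948. Book value $15,374.
Year 3: $35,844 × 1/6 = $5,974. Book value $9,400.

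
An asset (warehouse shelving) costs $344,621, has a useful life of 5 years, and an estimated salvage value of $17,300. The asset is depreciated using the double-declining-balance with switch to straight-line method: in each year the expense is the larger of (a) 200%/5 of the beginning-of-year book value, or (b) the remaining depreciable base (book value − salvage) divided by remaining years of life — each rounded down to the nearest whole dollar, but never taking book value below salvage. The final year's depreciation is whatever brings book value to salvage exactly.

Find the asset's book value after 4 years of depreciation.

Depreciable base = $344,621 − $17,300 = $327,321.
Year 1: DB = ⌊$344,621 × 200%/5⌋ = $137,848; SL = ⌊$327,321/5⌋ = $65,464 → take DB $137,848. Book value $206,773.
Year 2: DB = ⌊$206,773 × 200%/5⌋ = $82,709; SL = ⌊$189,473/4⌋ = $47,368 → take DB $82,709. Book value $124,064.
Year 3: DB = ⌊$124,064 × 200%/5⌋ = $49,625; SL = ⌊$106,764/3⌋ = $35,588 → take DB $49,625. Book value $74,439.
Year 4: DB = ⌊$74,439 × 200%/5⌋ = $29,775; SL = ⌊$57,139/2⌋ = $28,569 → take DB $29,775. Book value $44,664.

$44,664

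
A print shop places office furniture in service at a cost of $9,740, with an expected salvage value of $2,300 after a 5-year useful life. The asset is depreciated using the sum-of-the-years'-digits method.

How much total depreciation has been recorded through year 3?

$5,952

Depreciable base = $9,740 − $2,300 = $7,440.
Sum of the years' digits = 5+4+3+2+1 = 15.
Year 1: $7,440 × 5/15 = $2,480. Book value $7,260.
Year 2: $7,440 × 4/15 = $1,984. Book value $5,276.
Year 3: $7,440 × 3/15 = $1,488. Book value $3,788.
Accumulated through year 3 = $9,740 − $3,788 = $5,952.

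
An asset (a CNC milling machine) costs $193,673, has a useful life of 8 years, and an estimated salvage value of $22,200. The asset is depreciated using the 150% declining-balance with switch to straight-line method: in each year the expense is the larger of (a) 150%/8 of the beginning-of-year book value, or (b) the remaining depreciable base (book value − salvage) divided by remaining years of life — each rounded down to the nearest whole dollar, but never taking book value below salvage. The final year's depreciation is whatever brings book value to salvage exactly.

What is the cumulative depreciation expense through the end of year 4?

Depreciable base = $193,673 − $22,200 = $171,473.
Year 1: DB = ⌊$193,673 × 150%/8⌋ = $36,313; SL = ⌊$171,473/8⌋ = $21,434 → take DB $36,313. Book value $157,360.
Year 2: DB = ⌊$157,360 × 150%/8⌋ = $29,505; SL = ⌊$135,160/7⌋ = $19,308 → take DB $29,505. Book value $127,855.
Year 3: DB = ⌊$127,855 × 150%/8⌋ = $23,972; SL = ⌊$105,655/6⌋ = $17,609 → take DB $23,972. Book value $103,883.
Year 4: DB = ⌊$103,883 × 150%/8⌋ = $19,478; SL = ⌊$81,683/5⌋ = $16,336 → take DB $19,478. Book value $84,405.
Accumulated through year 4 = $193,673 − $84,405 = $109,268.

$109,268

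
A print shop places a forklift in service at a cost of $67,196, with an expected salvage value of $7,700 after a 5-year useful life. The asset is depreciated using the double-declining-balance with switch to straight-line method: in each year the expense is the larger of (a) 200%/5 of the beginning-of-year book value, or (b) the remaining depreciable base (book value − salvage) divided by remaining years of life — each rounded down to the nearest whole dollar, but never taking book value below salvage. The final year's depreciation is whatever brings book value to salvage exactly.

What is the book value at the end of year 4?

Depreciable base = $67,196 − $7,700 = $59,496.
Year 1: DB = ⌊$67,196 × 200%/5⌋ = $26,878; SL = ⌊$59,496/5⌋ = $11,899 → take DB $26,878. Book value $40,318.
Year 2: DB = ⌊$40,318 × 200%/5⌋ = $16,127; SL = ⌊$32,618/4⌋ = $8,154 → take DB $16,127. Book value $24,191.
Year 3: DB = ⌊$24,191 × 200%/5⌋ = $9,676; SL = ⌊$16,491/3⌋ = $5,497 → take DB $9,676. Book value $14,515.
Year 4: DB = ⌊$14,515 × 200%/5⌋ = $5,806; SL = ⌊$6,815/2⌋ = $3,407 → take DB $5,806. Book value $8,709.

$8,709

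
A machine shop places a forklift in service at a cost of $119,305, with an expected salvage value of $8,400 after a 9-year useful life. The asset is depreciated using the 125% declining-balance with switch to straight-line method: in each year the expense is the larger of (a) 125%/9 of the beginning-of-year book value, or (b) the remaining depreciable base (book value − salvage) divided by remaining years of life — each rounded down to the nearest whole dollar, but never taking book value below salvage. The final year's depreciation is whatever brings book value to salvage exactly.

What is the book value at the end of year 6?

Depreciable base = $119,305 − $8,400 = $110,905.
Year 1: DB = ⌊$119,305 × 125%/9⌋ = $16,570; SL = ⌊$110,905/9⌋ = $12,322 → take DB $16,570. Book value $102,735.
Year 2: DB = ⌊$102,735 × 125%/9⌋ = $14,268; SL = ⌊$94,335/8⌋ = $11,791 → take DB $14,268. Book value $88,467.
Year 3: DB = ⌊$88,467 × 125%/9⌋ = $12,287; SL = ⌊$80,067/7⌋ = $11,438 → take DB $12,287. Book value $76,180.
Year 4: DB = ⌊$76,180 × 125%/9⌋ = $10,580; SL = ⌊$67,780/6⌋ = $11,296 → take SL $11,296. Book value $64,884.
Year 5: DB = ⌊$64,884 × 125%/9⌋ = $9,011; SL = ⌊$56,484/5⌋ = $11,296 → take SL $11,296. Book value $53,588.
Year 6: DB = ⌊$53,588 × 125%/9⌋ = $7,442; SL = ⌊$45,188/4⌋ = $11,297 → take SL $11,297. Book value $42,291.

$42,291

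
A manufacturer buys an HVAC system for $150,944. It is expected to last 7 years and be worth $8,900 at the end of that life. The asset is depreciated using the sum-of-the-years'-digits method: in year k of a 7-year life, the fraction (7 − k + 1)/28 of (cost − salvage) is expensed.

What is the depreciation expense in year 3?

$25,365

Depreciable base = $150,944 − $8,900 = $142,044.
Sum of the years' digits = 7+6+5+4+3+2+1 = 28.
Year 1: $142,044 × 7/28 = $35,511. Book value $115,433.
Year 2: $142,044 × 6/28 = $30,438. Book value $84,995.
Year 3: $142,044 × 5/28 = $25,365. Book value $59,630.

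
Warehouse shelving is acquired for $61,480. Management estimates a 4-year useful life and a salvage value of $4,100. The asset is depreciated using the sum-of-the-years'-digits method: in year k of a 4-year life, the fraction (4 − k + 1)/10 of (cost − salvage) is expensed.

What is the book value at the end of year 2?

$21,314

Depreciable base = $61,480 − $4,100 = $57,380.
Sum of the years' digits = 4+3+2+1 = 10.
Year 1: $57,380 × 4/10 = $22,952. Book value $38,528.
Year 2: $57,380 × 3/10 = $17,214. Book value $21,314.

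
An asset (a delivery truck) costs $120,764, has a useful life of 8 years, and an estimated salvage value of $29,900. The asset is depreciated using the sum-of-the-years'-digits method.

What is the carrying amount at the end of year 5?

Depreciable base = $120,764 − $29,900 = $90,864.
Sum of the years' digits = 8+7+6+5+4+3+2+1 = 36.
Year 1: $90,864 × 8/36 = $20,192. Book value $100,572.
Year 2: $90,864 × 7/36 = $17,668. Book value $82,904.
Year 3: $90,864 × 6/36 = $15,144. Book value $67,760.
Year 4: $90,864 × 5/36 = $12,620. Book value $55,140.
Year 5: $90,864 × 4/36 = $10,096. Book value $45,044.

$45,044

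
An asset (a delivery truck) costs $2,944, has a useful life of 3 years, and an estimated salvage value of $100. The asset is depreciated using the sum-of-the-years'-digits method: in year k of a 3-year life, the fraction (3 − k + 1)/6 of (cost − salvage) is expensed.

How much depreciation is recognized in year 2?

Depreciable base = $2,944 − $100 = $2,844.
Sum of the years' digits = 3+2+1 = 6.
Year 1: $2,844 × 3/6 = $1,422. Book value $1,522.
Year 2: $2,844 × 2/6 = $948. Book value $574.

$948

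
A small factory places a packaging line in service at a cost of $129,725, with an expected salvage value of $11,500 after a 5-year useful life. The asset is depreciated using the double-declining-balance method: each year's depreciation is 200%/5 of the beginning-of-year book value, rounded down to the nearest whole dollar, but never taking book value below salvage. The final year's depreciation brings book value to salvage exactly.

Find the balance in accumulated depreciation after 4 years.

Depreciable base = $129,725 − $11,500 = $118,225.
Year 1: ⌊$129,725 × 200%/5⌋ = $51,890. Book value $77,835.
Year 2: ⌊$77,835 × 200%/5⌋ = $31,134. Book value $46,701.
Year 3: ⌊$46,701 × 200%/5⌋ = $18,680. Book value $28,021.
Year 4: ⌊$28,021 × 200%/5⌋ = $11,208. Book value $16,813.
Accumulated through year 4 = $129,725 − $16,813 = $112,912.

$112,912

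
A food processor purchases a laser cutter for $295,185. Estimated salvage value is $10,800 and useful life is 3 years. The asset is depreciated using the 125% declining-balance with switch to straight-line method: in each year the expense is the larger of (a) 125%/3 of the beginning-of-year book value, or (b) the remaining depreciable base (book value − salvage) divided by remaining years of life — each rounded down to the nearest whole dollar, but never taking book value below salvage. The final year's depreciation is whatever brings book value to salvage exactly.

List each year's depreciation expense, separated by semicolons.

$122,993; $80,696; $80,696

Depreciable base = $295,185 − $10,800 = $284,385.
Year 1: DB = ⌊$295,185 × 125%/3⌋ = $122,993; SL = ⌊$284,385/3⌋ = $94,795 → take DB $122,993. Book value $172,192.
Year 2: DB = ⌊$172,192 × 125%/3⌋ = $71,746; SL = ⌊$161,392/2⌋ = $80,696 → take SL $80,696. Book value $91,496.
Year 3 (final): $91,496 − $10,800 = $80,696. Book value $10,800.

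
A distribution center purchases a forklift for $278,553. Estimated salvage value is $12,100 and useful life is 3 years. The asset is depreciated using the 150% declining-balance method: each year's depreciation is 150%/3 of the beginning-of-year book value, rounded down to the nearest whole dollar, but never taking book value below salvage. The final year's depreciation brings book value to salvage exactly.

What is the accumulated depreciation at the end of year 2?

Depreciable base = $278,553 − $12,100 = $266,453.
Year 1: ⌊$278,553 × 150%/3⌋ = $139,276. Book value $139,277.
Year 2: ⌊$139,277 × 150%/3⌋ = $69,638. Book value $69,639.
Accumulated through year 2 = $278,553 − $69,639 = $208,914.

$208,914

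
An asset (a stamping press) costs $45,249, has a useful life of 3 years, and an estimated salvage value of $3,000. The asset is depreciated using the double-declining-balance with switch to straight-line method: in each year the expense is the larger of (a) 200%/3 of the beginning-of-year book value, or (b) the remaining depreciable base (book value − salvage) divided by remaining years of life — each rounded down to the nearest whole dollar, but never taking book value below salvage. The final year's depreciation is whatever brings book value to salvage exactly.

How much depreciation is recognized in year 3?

$2,028

Depreciable base = $45,249 − $3,000 = $42,249.
Year 1: DB = ⌊$45,249 × 200%/3⌋ = $30,166; SL = ⌊$42,249/3⌋ = $14,083 → take DB $30,166. Book value $15,083.
Year 2: DB = ⌊$15,083 × 200%/3⌋ = $10,055; SL = ⌊$12,083/2⌋ = $6,041 → take DB $10,055. Book value $5,028.
Year 3 (final): $5,028 − $3,000 = $2,028. Book value $3,000.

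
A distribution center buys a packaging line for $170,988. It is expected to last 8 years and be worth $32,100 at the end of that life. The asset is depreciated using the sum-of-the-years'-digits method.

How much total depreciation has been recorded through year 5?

Depreciable base = $170,988 − $32,100 = $138,888.
Sum of the years' digits = 8+7+6+5+4+3+2+1 = 36.
Year 1: $138,888 × 8/36 = $30,864. Book value $140,124.
Year 2: $138,888 × 7/36 = $27,006. Book value $113,118.
Year 3: $138,888 × 6/36 = $23,148. Book value $89,970.
Year 4: $138,888 × 5/36 = $19,290. Book value $70,680.
Year 5: $138,888 × 4/36 = $15,432. Book value $55,248.
Accumulated through year 5 = $170,988 − $55,248 = $115,740.

$115,740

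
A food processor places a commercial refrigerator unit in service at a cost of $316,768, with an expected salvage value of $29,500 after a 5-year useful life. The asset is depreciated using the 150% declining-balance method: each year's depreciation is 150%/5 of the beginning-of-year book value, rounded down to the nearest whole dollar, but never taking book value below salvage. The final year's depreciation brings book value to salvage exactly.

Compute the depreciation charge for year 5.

$46,557

Depreciable base = $316,768 − $29,500 = $287,268.
Year 1: ⌊$316,768 × 150%/5⌋ = $95,030. Book value $221,738.
Year 2: ⌊$221,738 × 150%/5⌋ = $66,521. Book value $155,217.
Year 3: ⌊$155,217 × 150%/5⌋ = $46,565. Book value $108,652.
Year 4: ⌊$108,652 × 150%/5⌋ = $32,595. Book value $76,057.
Year 5 (final): $76,057 − $29,500 = $46,557. Book value $29,500.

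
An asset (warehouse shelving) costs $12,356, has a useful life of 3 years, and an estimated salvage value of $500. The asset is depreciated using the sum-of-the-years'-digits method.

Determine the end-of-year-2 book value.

$2,476

Depreciable base = $12,356 − $500 = $11,856.
Sum of the years' digits = 3+2+1 = 6.
Year 1: $11,856 × 3/6 = $5,928. Book value $6,428.
Year 2: $11,856 × 2/6 = $3,952. Book value $2,476.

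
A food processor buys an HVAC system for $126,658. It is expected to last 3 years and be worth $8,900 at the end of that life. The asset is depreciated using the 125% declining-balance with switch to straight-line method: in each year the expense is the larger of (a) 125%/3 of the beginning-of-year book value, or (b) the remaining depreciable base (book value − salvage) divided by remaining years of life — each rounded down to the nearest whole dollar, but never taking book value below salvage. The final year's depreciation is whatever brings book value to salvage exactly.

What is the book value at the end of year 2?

$41,392

Depreciable base = $126,658 − $8,900 = $117,758.
Year 1: DB = ⌊$126,658 × 125%/3⌋ = $52,774; SL = ⌊$117,758/3⌋ = $39,252 → take DB $52,774. Book value $73,884.
Year 2: DB = ⌊$73,884 × 125%/3⌋ = $30,785; SL = ⌊$64,984/2⌋ = $32,492 → take SL $32,492. Book value $41,392.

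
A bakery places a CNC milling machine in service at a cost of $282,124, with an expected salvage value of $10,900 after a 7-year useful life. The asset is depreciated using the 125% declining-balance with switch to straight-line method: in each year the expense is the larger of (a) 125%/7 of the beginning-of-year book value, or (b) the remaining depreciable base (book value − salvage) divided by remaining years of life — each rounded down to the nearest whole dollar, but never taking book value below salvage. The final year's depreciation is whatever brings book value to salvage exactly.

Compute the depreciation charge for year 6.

$35,893

Depreciable base = $282,124 − $10,900 = $271,224.
Year 1: DB = ⌊$282,124 × 125%/7⌋ = $50,379; SL = ⌊$271,224/7⌋ = $38,746 → take DB $50,379. Book value $231,745.
Year 2: DB = ⌊$231,745 × 125%/7⌋ = $41,383; SL = ⌊$220,845/6⌋ = $36,807 → take DB $41,383. Book value $190,362.
Year 3: DB = ⌊$190,362 × 125%/7⌋ = $33,993; SL = ⌊$179,462/5⌋ = $35,892 → take SL $35,892. Book value $154,470.
Year 4: DB = ⌊$154,470 × 125%/7⌋ = $27,583; SL = ⌊$143,570/4⌋ = $35,892 → take SL $35,892. Book value $118,578.
Year 5: DB = ⌊$118,578 × 125%/7⌋ = $21,174; SL = ⌊$107,678/3⌋ = $35,892 → take SL $35,892. Book value $82,686.
Year 6: DB = ⌊$82,686 × 125%/7⌋ = $14,765; SL = ⌊$71,786/2⌋ = $35,893 → take SL $35,893. Book value $46,793.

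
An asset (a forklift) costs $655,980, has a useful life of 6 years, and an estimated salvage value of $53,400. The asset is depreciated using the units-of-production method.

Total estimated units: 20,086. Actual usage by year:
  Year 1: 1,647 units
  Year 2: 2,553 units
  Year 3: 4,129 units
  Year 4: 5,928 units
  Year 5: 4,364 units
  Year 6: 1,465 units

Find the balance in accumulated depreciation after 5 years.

$558,630

Depreciable base = $655,980 − $53,400 = $602,580.
Rate = $602,580 / 20,086 units = $30 per unit.
Year 1: 1,647 × $30 = $49,410. Book value $606,570.
Year 2: 2,553 × $30 = $76,590. Book value $529,980.
Year 3: 4,129 × $30 = $123,870. Book value $406,110.
Year 4: 5,928 × $30 = $177,840. Book value $228,270.
Year 5: 4,364 × $30 = $130,920. Book value $97,350.
Accumulated through year 5 = $655,980 − $97,350 = $558,630.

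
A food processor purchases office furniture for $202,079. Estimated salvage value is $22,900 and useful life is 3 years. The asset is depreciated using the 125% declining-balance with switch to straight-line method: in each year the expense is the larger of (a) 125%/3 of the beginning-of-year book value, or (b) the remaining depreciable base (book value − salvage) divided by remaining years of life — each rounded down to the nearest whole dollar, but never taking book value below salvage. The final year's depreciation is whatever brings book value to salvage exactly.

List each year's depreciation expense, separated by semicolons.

Depreciable base = $202,079 − $22,900 = $179,179.
Year 1: DB = ⌊$202,079 × 125%/3⌋ = $84,199; SL = ⌊$179,179/3⌋ = $59,726 → take DB $84,199. Book value $117,880.
Year 2: DB = ⌊$117,880 × 125%/3⌋ = $49,116; SL = ⌊$94,980/2⌋ = $47,490 → take DB $49,116. Book value $68,764.
Year 3 (final): $68,764 − $22,900 = $45,864. Book value $22,900.

$84,199; $49,116; $45,864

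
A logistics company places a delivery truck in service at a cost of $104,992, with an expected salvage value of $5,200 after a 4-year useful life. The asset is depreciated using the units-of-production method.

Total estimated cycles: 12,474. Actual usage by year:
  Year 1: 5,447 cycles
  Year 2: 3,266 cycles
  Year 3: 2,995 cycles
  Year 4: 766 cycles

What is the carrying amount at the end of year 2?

$35,288

Depreciable base = $104,992 − $5,200 = $99,792.
Rate = $99,792 / 12,474 cycles = $8 per cycle.
Year 1: 5,447 × $8 = $43,576. Book value $61,416.
Year 2: 3,266 × $8 = $26,128. Book value $35,288.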